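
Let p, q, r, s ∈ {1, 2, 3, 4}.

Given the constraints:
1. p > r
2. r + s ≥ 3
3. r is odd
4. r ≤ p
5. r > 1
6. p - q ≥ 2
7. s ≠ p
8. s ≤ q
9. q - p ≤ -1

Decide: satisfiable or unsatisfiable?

Satisfiable

Try p = 4, q = 2, r = 3, s = 2.
Check constraint 2: r + s = 5; constraint 6: p - q = 2; constraint 9: q - p = -2. The remaining constraints are straightforward to verify.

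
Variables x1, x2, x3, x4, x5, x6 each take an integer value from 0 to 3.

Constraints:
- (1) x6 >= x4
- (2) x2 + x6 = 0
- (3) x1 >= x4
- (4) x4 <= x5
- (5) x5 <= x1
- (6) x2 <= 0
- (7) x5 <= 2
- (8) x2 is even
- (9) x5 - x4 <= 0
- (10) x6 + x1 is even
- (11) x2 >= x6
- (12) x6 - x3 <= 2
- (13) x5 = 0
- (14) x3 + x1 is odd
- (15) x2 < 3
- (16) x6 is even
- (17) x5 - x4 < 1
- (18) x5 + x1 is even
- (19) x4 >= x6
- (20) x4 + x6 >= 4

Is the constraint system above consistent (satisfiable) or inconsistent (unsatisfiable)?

Unsatisfiable

From constraints 4 and 7: x4 ≤ x5 ≤ 2. From constraints 6 and 11: x6 ≤ x2 ≤ 0. Hence x4 + x6 ≤ 2. But constraint 20 requires x4 + x6 ≥ 4, and 4 > 2. Contradiction.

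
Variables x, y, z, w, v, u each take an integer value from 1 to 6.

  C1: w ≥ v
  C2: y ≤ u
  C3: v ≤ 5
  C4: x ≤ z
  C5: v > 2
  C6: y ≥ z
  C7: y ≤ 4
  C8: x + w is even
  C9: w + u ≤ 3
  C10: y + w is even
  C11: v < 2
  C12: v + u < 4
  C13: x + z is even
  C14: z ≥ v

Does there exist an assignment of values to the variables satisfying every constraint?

Unsatisfiable

From constraint 5: v ≥ 3. From constraint 11: v ≤ 1. But 1 < 3, so no value of v works.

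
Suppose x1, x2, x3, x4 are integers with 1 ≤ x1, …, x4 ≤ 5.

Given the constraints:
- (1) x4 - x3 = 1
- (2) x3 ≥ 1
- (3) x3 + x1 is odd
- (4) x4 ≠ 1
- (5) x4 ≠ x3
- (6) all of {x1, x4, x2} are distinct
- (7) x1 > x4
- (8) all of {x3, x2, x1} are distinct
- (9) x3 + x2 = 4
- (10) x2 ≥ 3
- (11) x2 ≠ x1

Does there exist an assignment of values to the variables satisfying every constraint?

Satisfiable

One satisfying assignment is x1 = 4, x2 = 3, x3 = 1, x4 = 2.
For the less obvious constraints — constraint 1: x4 - x3 = 1; constraint 6: values 4, 2, 3 are distinct; constraint 9: x3 + x2 = 4 — and the others hold by inspection.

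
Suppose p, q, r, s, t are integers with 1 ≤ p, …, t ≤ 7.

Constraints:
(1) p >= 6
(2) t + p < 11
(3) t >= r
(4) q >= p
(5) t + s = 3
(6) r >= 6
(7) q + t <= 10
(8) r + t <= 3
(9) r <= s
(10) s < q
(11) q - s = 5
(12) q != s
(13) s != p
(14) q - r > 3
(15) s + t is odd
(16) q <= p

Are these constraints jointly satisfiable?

From constraints 1 and 4: q ≥ p ≥ 6. From constraints 3 and 6: t ≥ r ≥ 6. Hence q + t ≥ 12. But constraint 7 requires q + t ≤ 10, and 10 < 12. Contradiction.

Unsatisfiable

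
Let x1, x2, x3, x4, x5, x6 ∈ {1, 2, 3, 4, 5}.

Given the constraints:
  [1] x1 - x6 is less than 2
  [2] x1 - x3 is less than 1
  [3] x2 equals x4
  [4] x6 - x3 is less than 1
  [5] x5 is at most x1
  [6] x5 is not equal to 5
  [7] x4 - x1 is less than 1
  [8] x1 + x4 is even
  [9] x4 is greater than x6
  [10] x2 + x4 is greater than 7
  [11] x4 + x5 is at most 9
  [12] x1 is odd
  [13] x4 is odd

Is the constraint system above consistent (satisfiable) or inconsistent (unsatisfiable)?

The assignment x1 = 5, x2 = 5, x3 = 5, x4 = 5, x5 = 1, x6 = 4 works:
  constraint 1 holds since x1 - x6 = 1.
  constraint 2 holds since x1 - x3 = 0.
The rest check out directly.

Satisfiable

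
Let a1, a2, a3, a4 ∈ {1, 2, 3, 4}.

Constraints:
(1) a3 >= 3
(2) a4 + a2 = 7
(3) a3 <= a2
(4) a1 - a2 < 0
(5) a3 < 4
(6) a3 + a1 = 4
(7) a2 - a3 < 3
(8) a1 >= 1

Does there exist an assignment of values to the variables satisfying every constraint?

Take a1 = 1, a2 = 3, a3 = 3, a4 = 4. Then constraint 2: a4 + a2 = 7; constraint 4: a1 - a2 = -2; constraint 6: a3 + a1 = 4, and every other listed constraint is also met.

Satisfiable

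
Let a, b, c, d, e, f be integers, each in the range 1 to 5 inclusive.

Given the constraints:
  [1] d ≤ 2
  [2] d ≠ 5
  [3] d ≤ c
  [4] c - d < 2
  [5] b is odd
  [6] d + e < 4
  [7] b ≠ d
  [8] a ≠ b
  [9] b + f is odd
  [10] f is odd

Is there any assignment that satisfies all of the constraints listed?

Unsatisfiable

Constraint 5 makes b odd and constraint 10 makes f odd, so b + f must be even. Constraint 9 says b + f is odd — contradiction.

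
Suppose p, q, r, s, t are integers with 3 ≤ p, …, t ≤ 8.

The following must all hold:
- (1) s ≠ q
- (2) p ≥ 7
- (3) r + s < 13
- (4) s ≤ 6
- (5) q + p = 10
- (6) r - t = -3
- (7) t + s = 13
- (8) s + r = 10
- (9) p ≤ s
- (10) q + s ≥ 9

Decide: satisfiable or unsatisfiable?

Unsatisfiable

From constraint 2: p ≥ 7. From constraints 4 and 9: p ≤ s and s ≤ 6, so p ≤ 6. But 6 < 7, so no value of p works.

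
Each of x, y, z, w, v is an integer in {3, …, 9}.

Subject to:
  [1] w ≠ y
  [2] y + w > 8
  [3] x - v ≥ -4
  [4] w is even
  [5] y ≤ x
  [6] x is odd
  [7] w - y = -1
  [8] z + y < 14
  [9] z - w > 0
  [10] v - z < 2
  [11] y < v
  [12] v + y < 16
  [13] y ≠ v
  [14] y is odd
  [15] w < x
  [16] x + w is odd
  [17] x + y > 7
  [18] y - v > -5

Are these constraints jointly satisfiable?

Setting (x, y, z, w, v) = (5, 5, 7, 4, 8) satisfies everything: constraint 2: y + w = 9; constraint 3: x - v = -3, and the others follow.

Satisfiable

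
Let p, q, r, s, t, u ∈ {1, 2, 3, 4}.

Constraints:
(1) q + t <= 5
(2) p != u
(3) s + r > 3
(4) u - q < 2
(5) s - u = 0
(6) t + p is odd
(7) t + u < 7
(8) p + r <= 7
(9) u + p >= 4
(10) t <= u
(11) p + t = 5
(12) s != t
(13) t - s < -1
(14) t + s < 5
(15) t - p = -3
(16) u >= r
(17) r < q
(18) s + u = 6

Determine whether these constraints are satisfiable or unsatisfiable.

One satisfying assignment is p = 4, q = 2, r = 1, s = 3, t = 1, u = 3.
For the less obvious constraints — constraint 1: q + t = 3; constraint 3: s + r = 4; constraint 4: u - q = 1 — and the others hold by inspection.

Satisfiable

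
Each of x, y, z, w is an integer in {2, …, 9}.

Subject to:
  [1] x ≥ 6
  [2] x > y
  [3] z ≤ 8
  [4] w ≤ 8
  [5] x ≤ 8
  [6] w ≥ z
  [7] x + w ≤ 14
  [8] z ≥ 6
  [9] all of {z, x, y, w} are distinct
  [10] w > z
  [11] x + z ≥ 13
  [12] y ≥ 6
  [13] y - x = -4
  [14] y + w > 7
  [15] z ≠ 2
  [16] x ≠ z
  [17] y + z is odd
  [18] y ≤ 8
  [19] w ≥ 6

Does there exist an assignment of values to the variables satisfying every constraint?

Unsatisfiable

Constraints 1, 3, 4, 5, 8, 12, 18, and 19 confine each of z, x, y, w to the 3 values {6, …, 8}.
Constraint 9 requires all 4 of them to be distinct, but only 3 values are available — impossible by the pigeonhole principle.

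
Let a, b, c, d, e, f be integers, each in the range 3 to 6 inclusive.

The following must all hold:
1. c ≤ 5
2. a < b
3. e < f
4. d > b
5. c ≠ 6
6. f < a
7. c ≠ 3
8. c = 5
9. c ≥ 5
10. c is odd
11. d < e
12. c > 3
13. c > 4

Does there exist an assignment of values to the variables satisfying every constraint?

Constraints 2, 3, 4, 6, and 11 give a < b, b < d, d < e, e < f, f < a. Chaining: a < b < d < e < f < a, which forces a < a — impossible.

Unsatisfiable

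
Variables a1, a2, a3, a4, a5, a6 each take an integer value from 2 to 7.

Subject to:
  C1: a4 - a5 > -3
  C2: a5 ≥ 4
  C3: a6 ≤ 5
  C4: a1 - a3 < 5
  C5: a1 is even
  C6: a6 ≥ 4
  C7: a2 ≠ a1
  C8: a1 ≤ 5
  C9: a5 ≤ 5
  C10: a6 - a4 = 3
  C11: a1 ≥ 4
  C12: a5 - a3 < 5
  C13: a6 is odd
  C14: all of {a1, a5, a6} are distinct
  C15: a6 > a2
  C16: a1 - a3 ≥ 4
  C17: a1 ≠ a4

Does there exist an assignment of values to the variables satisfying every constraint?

Constraints 2, 3, 6, 8, 9, and 11 confine each of a1, a5, a6 to the 2 values {4, 5}.
Constraint 14 requires all 3 of them to be distinct, but only 2 values are available — impossible by the pigeonhole principle.

Unsatisfiable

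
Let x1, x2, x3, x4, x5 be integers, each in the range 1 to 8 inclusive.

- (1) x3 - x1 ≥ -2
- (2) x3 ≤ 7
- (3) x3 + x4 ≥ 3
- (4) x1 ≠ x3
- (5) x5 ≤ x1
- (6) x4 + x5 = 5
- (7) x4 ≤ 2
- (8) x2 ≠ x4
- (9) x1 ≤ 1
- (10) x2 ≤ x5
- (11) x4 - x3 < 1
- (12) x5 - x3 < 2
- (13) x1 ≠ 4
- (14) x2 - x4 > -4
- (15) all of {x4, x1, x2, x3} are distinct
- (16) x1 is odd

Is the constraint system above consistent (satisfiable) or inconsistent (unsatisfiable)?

Unsatisfiable

From constraint 7: x4 ≤ 2. From constraints 5 and 9: x5 ≤ x1 ≤ 1. Hence x4 + x5 ≤ 3. But constraint 6 requires x4 + x5 = 5, and 5 > 3. Contradiction.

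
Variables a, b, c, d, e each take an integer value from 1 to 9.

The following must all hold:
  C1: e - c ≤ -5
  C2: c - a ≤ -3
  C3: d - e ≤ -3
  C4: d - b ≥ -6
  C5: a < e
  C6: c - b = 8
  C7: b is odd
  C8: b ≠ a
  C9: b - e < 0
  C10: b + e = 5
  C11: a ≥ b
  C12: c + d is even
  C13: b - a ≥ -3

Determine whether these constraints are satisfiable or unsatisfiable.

Constraints 1, 2, 3, 4, and 13 give b − a ≥ -3, a − c ≥ 3, c − e ≥ 5, e − d ≥ 3, d − b ≥ -6.
Adding all 5 inequalities: the left sides telescope to 0, and the right sides sum to (-3) + 3 + 5 + 3 + (-6) = 2. So 0 ≥ 2, which is false.

Unsatisfiable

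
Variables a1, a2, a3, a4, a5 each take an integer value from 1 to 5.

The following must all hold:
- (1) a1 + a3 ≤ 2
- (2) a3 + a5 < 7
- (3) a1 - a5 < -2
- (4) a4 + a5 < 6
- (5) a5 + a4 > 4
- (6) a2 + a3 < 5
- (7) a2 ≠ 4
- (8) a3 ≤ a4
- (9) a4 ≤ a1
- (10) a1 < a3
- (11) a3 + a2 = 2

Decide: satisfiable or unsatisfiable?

Constraints 8, 9, and 10 give a4 ≤ a1, a1 < a3, a3 ≤ a4. Chaining: a4 ≤ a1 < a3 ≤ a4, which forces a4 < a4 — impossible.

Unsatisfiable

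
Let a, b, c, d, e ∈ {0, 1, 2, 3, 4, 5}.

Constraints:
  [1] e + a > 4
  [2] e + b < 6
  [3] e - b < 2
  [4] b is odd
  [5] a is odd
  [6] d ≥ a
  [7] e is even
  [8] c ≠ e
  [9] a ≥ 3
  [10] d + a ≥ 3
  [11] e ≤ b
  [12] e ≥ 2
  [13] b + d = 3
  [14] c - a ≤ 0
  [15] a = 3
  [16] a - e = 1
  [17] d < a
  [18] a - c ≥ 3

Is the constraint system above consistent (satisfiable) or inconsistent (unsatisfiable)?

Unsatisfiable

From constraints 11 and 12: b ≥ e ≥ 2. From constraints 6 and 9: d ≥ a ≥ 3. Hence b + d ≥ 5. But constraint 13 requires b + d = 3, and 3 < 5. Contradiction.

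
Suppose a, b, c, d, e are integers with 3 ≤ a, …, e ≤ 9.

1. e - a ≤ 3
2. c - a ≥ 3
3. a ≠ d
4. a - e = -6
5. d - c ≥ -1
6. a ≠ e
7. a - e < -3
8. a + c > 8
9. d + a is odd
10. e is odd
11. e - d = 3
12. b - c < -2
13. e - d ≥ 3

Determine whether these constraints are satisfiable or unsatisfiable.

Constraints 1, 2, 5, and 13 give c − a ≥ 3, a − e ≥ -3, e − d ≥ 3, d − c ≥ -1.
Adding all 4 inequalities: the left sides telescope to 0, and the right sides sum to 3 + (-3) + 3 + (-1) = 2. So 0 ≥ 2, which is false.

Unsatisfiable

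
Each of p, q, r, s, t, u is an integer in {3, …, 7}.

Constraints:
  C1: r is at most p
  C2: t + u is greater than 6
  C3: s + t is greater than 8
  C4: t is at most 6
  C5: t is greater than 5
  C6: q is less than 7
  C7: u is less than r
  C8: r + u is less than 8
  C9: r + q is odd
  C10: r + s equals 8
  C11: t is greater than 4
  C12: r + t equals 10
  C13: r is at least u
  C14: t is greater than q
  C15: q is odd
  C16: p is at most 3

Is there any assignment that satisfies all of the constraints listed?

From constraints 1 and 16: r ≤ p ≤ 3. From constraint 4: t ≤ 6. Hence r + t ≤ 9. But constraint 12 requires r + t = 10, and 10 > 9. Contradiction.

Unsatisfiable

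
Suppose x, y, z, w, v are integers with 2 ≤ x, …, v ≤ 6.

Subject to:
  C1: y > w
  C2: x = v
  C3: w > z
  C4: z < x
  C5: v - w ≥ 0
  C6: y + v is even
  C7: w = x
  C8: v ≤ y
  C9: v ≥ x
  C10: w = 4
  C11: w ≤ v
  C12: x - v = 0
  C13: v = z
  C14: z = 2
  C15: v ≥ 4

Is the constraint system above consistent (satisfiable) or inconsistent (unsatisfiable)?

Unsatisfiable

Constraint 10 fixes w = 4 and constraint 14 fixes z = 2. Constraints 2, 7, and 13 give w = x = v = z, so w = z. But 4 ≠ 2 — contradiction.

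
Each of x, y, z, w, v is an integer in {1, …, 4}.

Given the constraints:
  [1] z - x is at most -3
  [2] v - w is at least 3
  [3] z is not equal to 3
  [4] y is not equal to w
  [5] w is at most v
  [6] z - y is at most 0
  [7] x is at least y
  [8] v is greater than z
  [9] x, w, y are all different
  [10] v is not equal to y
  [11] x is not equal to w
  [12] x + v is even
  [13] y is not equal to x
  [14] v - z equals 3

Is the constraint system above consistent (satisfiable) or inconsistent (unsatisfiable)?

Satisfiable

The assignment x = 4, y = 3, z = 1, w = 1, v = 4 works:
  constraint 1 holds since z - x = -3.
  constraint 2 holds since v - w = 3.
  constraint 6 holds since z - y = -2.
The rest check out directly.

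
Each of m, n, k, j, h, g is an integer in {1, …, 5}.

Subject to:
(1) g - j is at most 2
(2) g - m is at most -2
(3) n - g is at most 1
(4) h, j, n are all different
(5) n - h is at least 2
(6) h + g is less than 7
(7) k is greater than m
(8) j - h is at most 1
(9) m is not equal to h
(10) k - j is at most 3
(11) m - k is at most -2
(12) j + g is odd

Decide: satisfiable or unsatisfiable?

Constraints 2, 3, 5, 8, 10, and 11 give m − g ≥ 2, g − n ≥ -1, n − h ≥ 2, h − j ≥ -1, j − k ≥ -3, k − m ≥ 2.
Adding all 6 inequalities: the left sides telescope to 0, and the right sides sum to 2 + (-1) + 2 + (-1) + (-3) + 2 = 1. So 0 ≥ 1, which is false.

Unsatisfiable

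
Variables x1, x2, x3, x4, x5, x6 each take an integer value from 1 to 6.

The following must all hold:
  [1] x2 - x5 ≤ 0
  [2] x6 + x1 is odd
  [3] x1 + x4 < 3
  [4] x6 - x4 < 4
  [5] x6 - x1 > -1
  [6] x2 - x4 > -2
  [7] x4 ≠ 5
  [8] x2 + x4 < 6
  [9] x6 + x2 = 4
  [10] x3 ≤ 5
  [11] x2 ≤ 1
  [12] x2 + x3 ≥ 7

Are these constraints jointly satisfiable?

From constraint 11: x2 ≤ 1. From constraint 10: x3 ≤ 5. Hence x2 + x3 ≤ 6. But constraint 12 requires x2 + x3 ≥ 7, and 7 > 6. Contradiction.

Unsatisfiable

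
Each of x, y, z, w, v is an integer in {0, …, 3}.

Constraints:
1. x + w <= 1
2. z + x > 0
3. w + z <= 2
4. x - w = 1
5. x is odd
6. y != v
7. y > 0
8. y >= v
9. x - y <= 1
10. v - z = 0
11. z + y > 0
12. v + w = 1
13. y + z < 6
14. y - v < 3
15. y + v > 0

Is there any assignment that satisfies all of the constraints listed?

Satisfiable

Take x = 1, y = 2, z = 1, w = 0, v = 1. Then constraint 1: x + w = 1; constraint 2: z + x = 2; constraint 3: w + z = 1, and every other listed constraint is also met.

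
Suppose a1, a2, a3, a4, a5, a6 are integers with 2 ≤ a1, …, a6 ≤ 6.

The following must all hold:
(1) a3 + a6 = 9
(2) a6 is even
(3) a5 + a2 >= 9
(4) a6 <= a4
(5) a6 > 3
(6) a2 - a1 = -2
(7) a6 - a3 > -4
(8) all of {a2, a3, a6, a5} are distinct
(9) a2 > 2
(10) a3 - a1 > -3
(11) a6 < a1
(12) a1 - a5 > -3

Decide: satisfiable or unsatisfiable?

Satisfiable

Take a1 = 5, a2 = 3, a3 = 5, a4 = 4, a5 = 6, a6 = 4. Then constraint 1: a3 + a6 = 9; constraint 3: a5 + a2 = 9, and every other listed constraint is also met.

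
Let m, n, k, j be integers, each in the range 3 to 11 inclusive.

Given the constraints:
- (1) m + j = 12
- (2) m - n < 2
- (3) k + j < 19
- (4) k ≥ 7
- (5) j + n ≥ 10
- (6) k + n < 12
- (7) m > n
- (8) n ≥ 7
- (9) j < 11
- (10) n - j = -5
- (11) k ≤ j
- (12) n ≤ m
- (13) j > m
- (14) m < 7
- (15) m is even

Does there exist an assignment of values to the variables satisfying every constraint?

Unsatisfiable

From constraints 8 and 12: m ≥ n ≥ 7. From constraints 4 and 11: j ≥ k ≥ 7. Hence m + j ≥ 14. But constraint 1 requires m + j = 12, and 12 < 14. Contradiction.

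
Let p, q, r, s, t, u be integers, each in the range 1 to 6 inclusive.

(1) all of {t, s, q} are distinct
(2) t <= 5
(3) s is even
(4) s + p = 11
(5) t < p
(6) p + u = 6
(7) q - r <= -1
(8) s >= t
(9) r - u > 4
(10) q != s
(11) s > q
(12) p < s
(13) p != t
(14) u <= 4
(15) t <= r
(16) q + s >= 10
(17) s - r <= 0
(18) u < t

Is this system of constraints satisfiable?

Setting (p, q, r, s, t, u) = (5, 5, 6, 6, 4, 1) satisfies everything: constraint 4: s + p = 11; constraint 6: p + u = 6, and the others follow.

Satisfiable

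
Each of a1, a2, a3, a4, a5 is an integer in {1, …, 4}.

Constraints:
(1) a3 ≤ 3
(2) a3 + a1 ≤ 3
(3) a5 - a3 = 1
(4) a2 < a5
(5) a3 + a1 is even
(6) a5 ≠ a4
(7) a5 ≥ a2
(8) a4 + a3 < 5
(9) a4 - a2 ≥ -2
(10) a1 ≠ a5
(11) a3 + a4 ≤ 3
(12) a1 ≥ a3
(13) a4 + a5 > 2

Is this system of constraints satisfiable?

Setting (a1, a2, a3, a4, a5) = (1, 1, 1, 1, 2) satisfies everything: constraint 2: a3 + a1 = 2; constraint 3: a5 - a3 = 1, and the others follow.

Satisfiable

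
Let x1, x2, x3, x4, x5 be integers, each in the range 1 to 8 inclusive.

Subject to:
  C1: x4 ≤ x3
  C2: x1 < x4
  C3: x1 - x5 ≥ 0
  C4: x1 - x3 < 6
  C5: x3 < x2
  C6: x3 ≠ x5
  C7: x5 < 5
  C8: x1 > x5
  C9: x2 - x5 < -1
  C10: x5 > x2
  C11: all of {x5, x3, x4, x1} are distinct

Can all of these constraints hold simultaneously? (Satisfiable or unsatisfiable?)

Unsatisfiable

Constraints 1, 2, 5, 8, and 10 give x1 < x4, x4 ≤ x3, x3 < x2, x2 < x5, x5 < x1. Chaining: x1 < x4 ≤ x3 < x2 < x5 < x1, which forces x1 < x1 — impossible.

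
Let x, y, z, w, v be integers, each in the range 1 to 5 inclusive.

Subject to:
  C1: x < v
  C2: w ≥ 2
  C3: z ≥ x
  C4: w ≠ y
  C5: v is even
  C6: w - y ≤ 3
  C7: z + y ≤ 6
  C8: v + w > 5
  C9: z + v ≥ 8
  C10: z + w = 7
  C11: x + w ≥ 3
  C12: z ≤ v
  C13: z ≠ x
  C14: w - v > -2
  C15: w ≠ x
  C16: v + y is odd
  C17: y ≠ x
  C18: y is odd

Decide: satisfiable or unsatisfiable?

Try x = 2, y = 1, z = 4, w = 3, v = 4.
Check constraint 6: w - y = 2; constraint 7: z + y = 5; constraint 8: v + w = 7. The remaining constraints are straightforward to verify.

Satisfiable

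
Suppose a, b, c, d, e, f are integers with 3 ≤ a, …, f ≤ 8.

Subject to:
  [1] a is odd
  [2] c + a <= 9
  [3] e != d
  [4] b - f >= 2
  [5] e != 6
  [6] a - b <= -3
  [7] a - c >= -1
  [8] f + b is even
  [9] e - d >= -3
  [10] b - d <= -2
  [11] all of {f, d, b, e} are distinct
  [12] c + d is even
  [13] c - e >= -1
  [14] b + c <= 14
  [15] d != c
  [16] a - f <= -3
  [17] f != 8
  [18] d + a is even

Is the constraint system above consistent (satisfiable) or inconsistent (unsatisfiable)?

Unsatisfiable

Constraints 4, 7, 9, 10, 13, and 16 give b − f ≥ 2, f − a ≥ 3, a − c ≥ -1, c − e ≥ -1, e − d ≥ -3, d − b ≥ 2.
Adding all 6 inequalities: the left sides telescope to 0, and the right sides sum to 2 + 3 + (-1) + (-1) + (-3) + 2 = 2. So 0 ≥ 2, which is false.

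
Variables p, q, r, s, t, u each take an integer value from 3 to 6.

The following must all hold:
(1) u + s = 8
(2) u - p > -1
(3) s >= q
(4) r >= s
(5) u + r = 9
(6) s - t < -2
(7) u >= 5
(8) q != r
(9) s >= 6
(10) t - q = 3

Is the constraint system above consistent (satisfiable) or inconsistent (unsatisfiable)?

Unsatisfiable

From constraint 7: u ≥ 5. From constraints 4 and 9: r ≥ s ≥ 6. Hence u + r ≥ 11. But constraint 5 requires u + r = 9, and 9 < 11. Contradiction.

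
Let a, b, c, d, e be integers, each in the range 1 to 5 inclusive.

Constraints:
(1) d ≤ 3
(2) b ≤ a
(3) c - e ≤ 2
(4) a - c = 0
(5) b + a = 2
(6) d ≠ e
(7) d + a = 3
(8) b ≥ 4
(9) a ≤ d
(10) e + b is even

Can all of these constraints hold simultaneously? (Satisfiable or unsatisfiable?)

Unsatisfiable

From constraints 2 and 8: a ≥ b and b ≥ 4, so a ≥ 4. From constraints 1 and 9: a ≤ d and d ≤ 3, so a ≤ 3. But 3 < 4, so no value of a works.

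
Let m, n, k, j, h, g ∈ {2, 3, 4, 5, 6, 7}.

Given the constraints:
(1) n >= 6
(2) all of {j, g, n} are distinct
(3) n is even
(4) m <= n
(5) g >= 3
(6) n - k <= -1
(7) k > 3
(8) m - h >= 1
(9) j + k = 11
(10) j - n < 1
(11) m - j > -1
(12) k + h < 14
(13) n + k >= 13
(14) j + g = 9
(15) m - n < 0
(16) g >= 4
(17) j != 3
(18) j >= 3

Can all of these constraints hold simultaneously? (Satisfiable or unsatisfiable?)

Satisfiable

Try m = 5, n = 6, k = 7, j = 4, h = 4, g = 5.
Check constraint 6: n - k = -1; constraint 8: m - h = 1. The remaining constraints are straightforward to verify.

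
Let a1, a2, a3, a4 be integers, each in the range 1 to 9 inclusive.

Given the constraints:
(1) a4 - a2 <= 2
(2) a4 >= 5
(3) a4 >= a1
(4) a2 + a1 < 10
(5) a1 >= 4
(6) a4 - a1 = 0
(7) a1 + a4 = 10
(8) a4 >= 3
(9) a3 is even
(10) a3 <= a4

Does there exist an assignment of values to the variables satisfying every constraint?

Satisfiable

Take a1 = 5, a2 = 4, a3 = 4, a4 = 5. Then constraint 1: a4 - a2 = 1; constraint 4: a2 + a1 = 9; constraint 6: a4 - a1 = 0, and every other listed constraint is also met.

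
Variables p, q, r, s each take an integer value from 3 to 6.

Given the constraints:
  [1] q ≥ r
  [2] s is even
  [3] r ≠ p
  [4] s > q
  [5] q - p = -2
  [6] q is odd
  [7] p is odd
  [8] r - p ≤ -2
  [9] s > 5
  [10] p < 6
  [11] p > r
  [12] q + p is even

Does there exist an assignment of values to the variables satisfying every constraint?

One satisfying assignment is p = 5, q = 3, r = 3, s = 6.
For the less obvious constraints — constraint 2: s = 6 is even; constraint 5: q - p = -2; constraint 8: r - p = -2 — and the others hold by inspection.

Satisfiable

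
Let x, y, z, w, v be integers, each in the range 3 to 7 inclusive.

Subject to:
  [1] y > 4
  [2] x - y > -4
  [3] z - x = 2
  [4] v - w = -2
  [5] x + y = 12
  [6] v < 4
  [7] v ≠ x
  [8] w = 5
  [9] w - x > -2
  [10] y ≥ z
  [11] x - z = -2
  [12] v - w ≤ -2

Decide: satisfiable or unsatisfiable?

Satisfiable

The assignment x = 5, y = 7, z = 7, w = 5, v = 3 works:
  constraint 2 holds since x - y = -2.
  constraint 3 holds since z - x = 2.
  constraint 4 holds since v - w = -2.
The rest check out directly.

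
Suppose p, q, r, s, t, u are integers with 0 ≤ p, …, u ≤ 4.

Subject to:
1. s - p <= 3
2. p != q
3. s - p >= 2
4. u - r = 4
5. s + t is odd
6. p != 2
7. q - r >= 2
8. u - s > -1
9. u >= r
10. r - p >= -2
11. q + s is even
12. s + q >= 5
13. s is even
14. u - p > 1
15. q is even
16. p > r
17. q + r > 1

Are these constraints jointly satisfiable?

Satisfiable

Try p = 1, q = 2, r = 0, s = 4, t = 1, u = 4.
Check constraint 1: s - p = 3; constraint 3: s - p = 3; constraint 4: u - r = 4. The remaining constraints are straightforward to verify.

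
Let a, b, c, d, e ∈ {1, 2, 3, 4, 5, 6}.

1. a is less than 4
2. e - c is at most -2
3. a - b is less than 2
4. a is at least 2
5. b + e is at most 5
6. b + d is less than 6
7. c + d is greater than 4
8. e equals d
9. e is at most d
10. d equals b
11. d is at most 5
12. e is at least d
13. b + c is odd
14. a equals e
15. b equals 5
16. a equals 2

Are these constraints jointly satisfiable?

Unsatisfiable

Constraint 16 fixes a = 2 and constraint 15 fixes b = 5. Constraints 8, 10, and 14 give a = e = d = b, so a = b. But 2 ≠ 5 — contradiction.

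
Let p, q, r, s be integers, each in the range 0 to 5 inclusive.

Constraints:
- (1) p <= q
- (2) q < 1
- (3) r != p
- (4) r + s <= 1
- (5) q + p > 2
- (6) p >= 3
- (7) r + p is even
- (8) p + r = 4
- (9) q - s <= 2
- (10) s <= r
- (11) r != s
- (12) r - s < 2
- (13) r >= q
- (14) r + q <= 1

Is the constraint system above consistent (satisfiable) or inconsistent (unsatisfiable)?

From constraints 1 and 6: q ≥ p and p ≥ 3, so q ≥ 3. From constraint 2: q ≤ 0. But 0 < 3, so no value of q works.

Unsatisfiable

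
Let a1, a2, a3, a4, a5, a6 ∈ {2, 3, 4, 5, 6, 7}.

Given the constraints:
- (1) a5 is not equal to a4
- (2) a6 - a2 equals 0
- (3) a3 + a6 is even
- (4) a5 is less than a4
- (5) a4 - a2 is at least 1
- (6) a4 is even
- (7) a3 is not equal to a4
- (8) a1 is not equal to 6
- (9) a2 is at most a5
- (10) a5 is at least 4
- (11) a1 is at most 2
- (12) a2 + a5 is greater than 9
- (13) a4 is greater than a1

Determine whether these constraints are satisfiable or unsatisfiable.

Setting (a1, a2, a3, a4, a5, a6) = (2, 5, 3, 6, 5, 5) satisfies everything: constraint 2: a6 - a2 = 0; constraint 5: a4 - a2 = 1; constraint 12: a2 + a5 = 10, and the others follow.

Satisfiable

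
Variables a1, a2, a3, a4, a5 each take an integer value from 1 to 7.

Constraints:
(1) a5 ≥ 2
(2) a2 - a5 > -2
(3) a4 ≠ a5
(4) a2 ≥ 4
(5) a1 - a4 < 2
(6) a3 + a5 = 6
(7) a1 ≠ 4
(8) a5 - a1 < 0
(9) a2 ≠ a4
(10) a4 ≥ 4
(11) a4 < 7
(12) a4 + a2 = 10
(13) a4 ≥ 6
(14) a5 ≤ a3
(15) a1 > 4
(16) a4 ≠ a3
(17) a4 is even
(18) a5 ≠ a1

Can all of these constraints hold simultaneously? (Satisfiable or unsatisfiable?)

Satisfiable

One satisfying assignment is a1 = 6, a2 = 4, a3 = 3, a4 = 6, a5 = 3.
For the less obvious constraints — constraint 2: a2 - a5 = 1; constraint 5: a1 - a4 = 0; constraint 6: a3 + a5 = 6 — and the others hold by inspection.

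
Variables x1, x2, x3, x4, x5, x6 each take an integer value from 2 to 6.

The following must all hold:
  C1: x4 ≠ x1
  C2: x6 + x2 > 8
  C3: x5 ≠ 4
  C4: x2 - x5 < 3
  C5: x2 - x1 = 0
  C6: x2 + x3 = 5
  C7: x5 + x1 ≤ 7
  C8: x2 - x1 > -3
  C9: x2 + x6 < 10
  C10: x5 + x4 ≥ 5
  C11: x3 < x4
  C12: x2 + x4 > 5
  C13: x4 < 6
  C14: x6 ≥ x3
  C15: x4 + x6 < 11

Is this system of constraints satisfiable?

Satisfiable

One satisfying assignment is x1 = 3, x2 = 3, x3 = 2, x4 = 4, x5 = 2, x6 = 6.
For the less obvious constraints — constraint 2: x6 + x2 = 9; constraint 4: x2 - x5 = 1; constraint 5: x2 - x1 = 0 — and the others hold by inspection.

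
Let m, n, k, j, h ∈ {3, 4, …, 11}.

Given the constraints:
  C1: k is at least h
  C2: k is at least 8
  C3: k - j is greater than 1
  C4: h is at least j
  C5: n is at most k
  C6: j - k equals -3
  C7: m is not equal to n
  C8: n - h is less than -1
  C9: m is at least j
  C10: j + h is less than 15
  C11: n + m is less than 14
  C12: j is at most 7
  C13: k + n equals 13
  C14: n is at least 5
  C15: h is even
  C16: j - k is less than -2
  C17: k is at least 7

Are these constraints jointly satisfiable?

Satisfiable

The assignment m = 8, n = 5, k = 8, j = 5, h = 8 works:
  constraint 3 holds since k - j = 3.
  constraint 6 holds since j - k = -3.
  constraint 8 holds since n - h = -3.
The rest check out directly.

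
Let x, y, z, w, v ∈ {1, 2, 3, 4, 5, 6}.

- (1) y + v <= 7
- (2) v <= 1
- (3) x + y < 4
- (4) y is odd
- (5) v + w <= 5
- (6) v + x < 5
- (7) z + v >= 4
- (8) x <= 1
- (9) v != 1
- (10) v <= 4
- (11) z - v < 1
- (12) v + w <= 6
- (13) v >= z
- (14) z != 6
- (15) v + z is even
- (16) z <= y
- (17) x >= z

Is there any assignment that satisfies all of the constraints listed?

Unsatisfiable

From constraints 8 and 17: z ≤ x ≤ 1. From constraint 2: v ≤ 1. Hence z + v ≤ 2. But constraint 7 requires z + v ≥ 4, and 4 > 2. Contradiction.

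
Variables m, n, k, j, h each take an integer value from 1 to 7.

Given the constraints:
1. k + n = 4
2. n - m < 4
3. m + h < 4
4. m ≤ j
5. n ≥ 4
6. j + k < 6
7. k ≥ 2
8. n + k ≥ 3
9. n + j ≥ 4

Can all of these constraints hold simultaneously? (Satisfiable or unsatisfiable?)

From constraint 7: k ≥ 2. From constraint 5: n ≥ 4. Hence k + n ≥ 6. But constraint 1 requires k + n = 4, and 4 < 6. Contradiction.

Unsatisfiable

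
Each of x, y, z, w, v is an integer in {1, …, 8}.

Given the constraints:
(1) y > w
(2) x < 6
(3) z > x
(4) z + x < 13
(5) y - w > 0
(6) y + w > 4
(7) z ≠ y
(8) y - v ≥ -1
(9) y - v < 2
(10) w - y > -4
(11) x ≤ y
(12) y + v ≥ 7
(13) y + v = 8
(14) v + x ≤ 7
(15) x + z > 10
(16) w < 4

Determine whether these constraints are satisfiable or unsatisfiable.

Take x = 3, y = 4, z = 8, w = 1, v = 4. Then constraint 4: z + x = 11; constraint 5: y - w = 3; constraint 6: y + w = 5, and every other listed constraint is also met.

Satisfiable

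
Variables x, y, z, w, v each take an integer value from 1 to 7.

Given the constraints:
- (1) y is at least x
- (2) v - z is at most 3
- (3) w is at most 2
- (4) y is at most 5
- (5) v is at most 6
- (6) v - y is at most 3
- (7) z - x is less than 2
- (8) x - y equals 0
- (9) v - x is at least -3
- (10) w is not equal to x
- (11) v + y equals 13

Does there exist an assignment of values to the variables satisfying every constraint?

From constraint 5: v ≤ 6. From constraint 4: y ≤ 5. Hence v + y ≤ 11. But constraint 11 requires v + y = 13, and 13 > 11. Contradiction.

Unsatisfiable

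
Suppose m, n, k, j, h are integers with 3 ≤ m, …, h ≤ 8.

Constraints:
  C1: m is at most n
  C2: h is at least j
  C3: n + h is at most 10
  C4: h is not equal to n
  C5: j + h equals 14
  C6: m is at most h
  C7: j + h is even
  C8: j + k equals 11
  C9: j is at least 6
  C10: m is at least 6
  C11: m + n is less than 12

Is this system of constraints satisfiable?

Unsatisfiable

From constraints 1 and 10: n ≥ m ≥ 6. From constraints 2 and 9: h ≥ j ≥ 6. Hence n + h ≥ 12. But constraint 3 requires n + h ≤ 10, and 10 < 12. Contradiction.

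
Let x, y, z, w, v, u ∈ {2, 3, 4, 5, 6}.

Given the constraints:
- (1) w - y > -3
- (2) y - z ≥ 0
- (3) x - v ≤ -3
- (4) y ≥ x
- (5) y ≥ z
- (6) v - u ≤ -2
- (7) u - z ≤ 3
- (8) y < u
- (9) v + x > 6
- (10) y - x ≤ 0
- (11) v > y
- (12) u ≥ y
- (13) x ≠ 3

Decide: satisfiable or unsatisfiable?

Unsatisfiable

Constraints 2, 3, 6, 7, and 10 give z − u ≥ -3, u − v ≥ 2, v − x ≥ 3, x − y ≥ 0, y − z ≥ 0.
Adding all 5 inequalities: the left sides telescope to 0, and the right sides sum to (-3) + 2 + 3 + 0 + 0 = 2. So 0 ≥ 2, which is false.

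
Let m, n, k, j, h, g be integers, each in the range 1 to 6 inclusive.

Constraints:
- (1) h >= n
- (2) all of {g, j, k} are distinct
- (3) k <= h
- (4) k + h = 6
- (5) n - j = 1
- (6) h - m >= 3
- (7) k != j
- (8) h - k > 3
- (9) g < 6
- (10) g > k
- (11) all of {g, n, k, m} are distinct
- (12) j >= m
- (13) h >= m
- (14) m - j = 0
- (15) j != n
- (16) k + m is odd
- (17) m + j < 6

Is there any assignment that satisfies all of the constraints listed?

Try m = 2, n = 3, k = 1, j = 2, h = 5, g = 5.
Check constraint 4: k + h = 6; constraint 5: n - j = 1; constraint 6: h - m = 3. The remaining constraints are straightforward to verify.

Satisfiable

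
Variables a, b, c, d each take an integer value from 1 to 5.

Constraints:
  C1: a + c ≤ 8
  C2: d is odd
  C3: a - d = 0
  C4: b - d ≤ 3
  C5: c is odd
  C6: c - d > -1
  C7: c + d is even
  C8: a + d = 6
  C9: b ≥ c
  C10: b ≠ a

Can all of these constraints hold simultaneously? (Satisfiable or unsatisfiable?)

Satisfiable

Try a = 3, b = 4, c = 3, d = 3.
Check constraint 1: a + c = 6; constraint 3: a - d = 0; constraint 4: b - d = 1. The remaining constraints are straightforward to verify.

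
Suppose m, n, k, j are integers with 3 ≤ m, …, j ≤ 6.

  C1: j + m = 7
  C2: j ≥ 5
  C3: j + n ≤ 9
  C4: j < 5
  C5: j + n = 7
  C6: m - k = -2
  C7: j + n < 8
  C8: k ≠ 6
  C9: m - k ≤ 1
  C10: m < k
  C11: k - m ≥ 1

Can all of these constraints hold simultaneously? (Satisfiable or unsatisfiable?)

Unsatisfiable

From constraint 2: j ≥ 5. From constraint 4: j ≤ 4. But 4 < 5, so no value of j works.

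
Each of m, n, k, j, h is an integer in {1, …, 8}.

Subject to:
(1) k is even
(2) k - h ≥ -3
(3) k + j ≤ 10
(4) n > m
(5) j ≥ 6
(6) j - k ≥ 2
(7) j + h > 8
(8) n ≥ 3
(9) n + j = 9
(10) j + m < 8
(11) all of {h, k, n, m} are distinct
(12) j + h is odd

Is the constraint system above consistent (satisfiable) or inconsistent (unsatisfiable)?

Satisfiable

Try m = 1, n = 3, k = 2, j = 6, h = 5.
Check constraint 2: k - h = -3; constraint 3: k + j = 8. The remaining constraints are straightforward to verify.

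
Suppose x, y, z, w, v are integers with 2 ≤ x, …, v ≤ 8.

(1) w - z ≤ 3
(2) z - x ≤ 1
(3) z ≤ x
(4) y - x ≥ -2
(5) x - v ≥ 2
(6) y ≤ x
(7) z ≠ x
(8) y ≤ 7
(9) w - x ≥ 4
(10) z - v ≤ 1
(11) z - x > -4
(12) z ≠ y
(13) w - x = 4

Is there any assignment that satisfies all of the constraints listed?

Unsatisfiable

Constraints 1, 5, 9, and 10 give z − w ≥ -3, w − x ≥ 4, x − v ≥ 2, v − z ≥ -1.
Adding all 4 inequalities: the left sides telescope to 0, and the right sides sum to (-3) + 4 + 2 + (-1) = 2. So 0 ≥ 2, which is false.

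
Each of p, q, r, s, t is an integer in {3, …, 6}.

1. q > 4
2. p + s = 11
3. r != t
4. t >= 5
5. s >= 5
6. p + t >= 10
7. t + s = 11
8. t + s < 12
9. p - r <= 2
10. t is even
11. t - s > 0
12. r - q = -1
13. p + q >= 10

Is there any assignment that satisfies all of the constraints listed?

Satisfiable

Setting (p, q, r, s, t) = (6, 6, 5, 5, 6) satisfies everything: constraint 2: p + s = 11; constraint 6: p + t = 12; constraint 7: t + s = 11, and the others follow.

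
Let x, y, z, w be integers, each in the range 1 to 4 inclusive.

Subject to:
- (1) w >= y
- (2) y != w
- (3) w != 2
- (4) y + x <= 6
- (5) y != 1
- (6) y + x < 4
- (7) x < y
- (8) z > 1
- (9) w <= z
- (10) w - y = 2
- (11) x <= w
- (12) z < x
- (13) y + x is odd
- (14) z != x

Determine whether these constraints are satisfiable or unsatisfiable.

Unsatisfiable

Constraints 1, 7, 9, and 12 give w ≤ z, z < x, x < y, y ≤ w. Chaining: w ≤ z < x < y ≤ w, which forces w < w — impossible.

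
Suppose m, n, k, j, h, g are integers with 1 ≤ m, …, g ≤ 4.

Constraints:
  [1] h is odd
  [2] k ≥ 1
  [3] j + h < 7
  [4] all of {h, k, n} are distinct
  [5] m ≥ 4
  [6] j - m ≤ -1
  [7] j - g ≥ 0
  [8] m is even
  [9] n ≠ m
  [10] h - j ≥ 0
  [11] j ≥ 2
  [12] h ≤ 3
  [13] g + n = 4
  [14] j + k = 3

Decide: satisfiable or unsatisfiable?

The assignment m = 4, n = 2, k = 1, j = 2, h = 3, g = 2 works:
  constraint 3 holds since j + h = 5.
  constraint 6 holds since j - m = -2.
  constraint 7 holds since j - g = 0.
The rest check out directly.

Satisfiable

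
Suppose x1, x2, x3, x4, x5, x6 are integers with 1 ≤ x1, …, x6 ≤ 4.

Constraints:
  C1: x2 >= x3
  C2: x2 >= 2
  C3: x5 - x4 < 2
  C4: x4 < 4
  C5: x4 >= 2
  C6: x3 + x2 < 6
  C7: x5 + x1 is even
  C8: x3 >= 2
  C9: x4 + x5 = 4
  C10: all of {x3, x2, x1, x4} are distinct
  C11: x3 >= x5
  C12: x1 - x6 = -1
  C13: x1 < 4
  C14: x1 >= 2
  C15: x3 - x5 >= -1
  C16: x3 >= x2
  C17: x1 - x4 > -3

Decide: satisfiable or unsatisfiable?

Unsatisfiable

Constraints 2, 5, 8, and 14 confine each of x3, x2, x1, x4 to the 3 values {2, …, 4} (the domain already gives each ≤ 4).
Constraint 10 requires all 4 of them to be distinct, but only 3 values are available — impossible by the pigeonhole principle.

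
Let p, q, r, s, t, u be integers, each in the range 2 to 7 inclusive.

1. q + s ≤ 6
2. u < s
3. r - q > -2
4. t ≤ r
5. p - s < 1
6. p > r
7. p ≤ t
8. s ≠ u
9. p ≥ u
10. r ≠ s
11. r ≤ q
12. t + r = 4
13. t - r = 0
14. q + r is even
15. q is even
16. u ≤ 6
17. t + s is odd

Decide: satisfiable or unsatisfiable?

Constraints 4, 6, and 7 give t ≤ r, r < p, p ≤ t. Chaining: t ≤ r < p ≤ t, which forces t < t — impossible.

Unsatisfiable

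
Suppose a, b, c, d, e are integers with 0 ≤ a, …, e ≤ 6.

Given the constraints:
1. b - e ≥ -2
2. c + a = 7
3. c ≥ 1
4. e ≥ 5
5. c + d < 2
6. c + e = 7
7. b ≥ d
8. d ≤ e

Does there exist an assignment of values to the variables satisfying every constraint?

Satisfiable

One satisfying assignment is a = 6, b = 4, c = 1, d = 0, e = 6.
For the less obvious constraints — constraint 1: b - e = -2; constraint 2: c + a = 7 — and the others hold by inspection.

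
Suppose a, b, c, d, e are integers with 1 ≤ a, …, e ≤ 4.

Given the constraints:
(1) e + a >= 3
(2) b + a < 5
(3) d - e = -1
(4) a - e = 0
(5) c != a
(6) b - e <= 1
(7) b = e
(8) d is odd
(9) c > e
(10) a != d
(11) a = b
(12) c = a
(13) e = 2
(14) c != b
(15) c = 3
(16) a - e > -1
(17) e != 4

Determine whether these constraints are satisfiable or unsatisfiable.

Unsatisfiable

Constraint 15 fixes c = 3 and constraint 13 fixes e = 2. Constraints 7, 11, and 12 give c = a = b = e, so c = e. But 3 ≠ 2 — contradiction.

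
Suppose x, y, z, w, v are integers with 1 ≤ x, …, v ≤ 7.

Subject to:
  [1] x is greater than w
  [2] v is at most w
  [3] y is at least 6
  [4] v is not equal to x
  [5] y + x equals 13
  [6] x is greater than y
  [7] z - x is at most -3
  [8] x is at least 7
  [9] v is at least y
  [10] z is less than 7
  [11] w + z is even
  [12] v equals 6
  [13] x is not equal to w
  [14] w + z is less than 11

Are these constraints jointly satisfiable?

Satisfiable

One satisfying assignment is x = 7, y = 6, z = 2, w = 6, v = 6.
For the less obvious constraints — constraint 5: y + x = 13; constraint 7: z - x = -5; constraint 14: w + z = 8 — and the others hold by inspection.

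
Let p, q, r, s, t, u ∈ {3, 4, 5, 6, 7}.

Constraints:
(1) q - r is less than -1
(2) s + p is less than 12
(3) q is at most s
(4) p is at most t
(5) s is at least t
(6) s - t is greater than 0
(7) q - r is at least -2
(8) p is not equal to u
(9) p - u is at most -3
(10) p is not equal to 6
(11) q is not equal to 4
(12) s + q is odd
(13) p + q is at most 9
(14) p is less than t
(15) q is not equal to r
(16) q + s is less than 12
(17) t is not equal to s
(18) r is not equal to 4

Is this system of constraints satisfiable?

Satisfiable

Try p = 3, q = 5, r = 7, s = 6, t = 5, u = 6.
Check constraint 1: q - r = -2; constraint 2: s + p = 9; constraint 6: s - t = 1. The remaining constraints are straightforward to verify.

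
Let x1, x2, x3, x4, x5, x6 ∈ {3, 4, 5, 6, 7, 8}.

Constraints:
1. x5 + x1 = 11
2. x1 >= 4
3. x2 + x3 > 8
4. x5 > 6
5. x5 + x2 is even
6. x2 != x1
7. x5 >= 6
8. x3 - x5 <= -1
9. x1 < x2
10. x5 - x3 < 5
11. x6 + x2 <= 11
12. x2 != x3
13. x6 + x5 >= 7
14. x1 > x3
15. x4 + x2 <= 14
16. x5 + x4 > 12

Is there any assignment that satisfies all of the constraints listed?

Take x1 = 4, x2 = 7, x3 = 3, x4 = 6, x5 = 7, x6 = 3. Then constraint 1: x5 + x1 = 11; constraint 3: x2 + x3 = 10, and every other listed constraint is also met.

Satisfiable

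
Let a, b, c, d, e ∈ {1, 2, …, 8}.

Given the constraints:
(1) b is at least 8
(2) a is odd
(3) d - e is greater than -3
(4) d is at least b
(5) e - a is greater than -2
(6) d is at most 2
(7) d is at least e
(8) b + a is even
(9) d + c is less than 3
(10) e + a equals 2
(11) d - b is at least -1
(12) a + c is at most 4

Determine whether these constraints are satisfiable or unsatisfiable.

Unsatisfiable

From constraints 1 and 4: d ≥ b and b ≥ 8, so d ≥ 8. From constraint 6: d ≤ 2. But 2 < 8, so no value of d works.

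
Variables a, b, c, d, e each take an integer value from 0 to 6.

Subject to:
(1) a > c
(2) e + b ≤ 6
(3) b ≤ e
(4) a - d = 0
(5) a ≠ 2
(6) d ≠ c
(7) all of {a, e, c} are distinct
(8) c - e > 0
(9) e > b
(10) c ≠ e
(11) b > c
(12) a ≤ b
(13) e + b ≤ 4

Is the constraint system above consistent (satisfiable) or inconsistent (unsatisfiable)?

Unsatisfiable

Constraints 1, 8, 9, and 12 give b < e, e < c, c < a, a ≤ b. Chaining: b < e < c < a ≤ b, which forces b < b — impossible.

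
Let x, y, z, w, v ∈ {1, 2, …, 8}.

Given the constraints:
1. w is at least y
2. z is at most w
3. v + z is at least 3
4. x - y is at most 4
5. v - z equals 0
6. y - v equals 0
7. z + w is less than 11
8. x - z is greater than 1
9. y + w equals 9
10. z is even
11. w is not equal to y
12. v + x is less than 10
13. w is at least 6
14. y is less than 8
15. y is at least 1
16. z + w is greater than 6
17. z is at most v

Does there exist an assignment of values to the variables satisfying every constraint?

The assignment x = 6, y = 2, z = 2, w = 7, v = 2 works:
  constraint 3 holds since v + z = 4.
  constraint 4 holds since x - y = 4.
  constraint 5 holds since v - z = 0.
The rest check out directly.

Satisfiable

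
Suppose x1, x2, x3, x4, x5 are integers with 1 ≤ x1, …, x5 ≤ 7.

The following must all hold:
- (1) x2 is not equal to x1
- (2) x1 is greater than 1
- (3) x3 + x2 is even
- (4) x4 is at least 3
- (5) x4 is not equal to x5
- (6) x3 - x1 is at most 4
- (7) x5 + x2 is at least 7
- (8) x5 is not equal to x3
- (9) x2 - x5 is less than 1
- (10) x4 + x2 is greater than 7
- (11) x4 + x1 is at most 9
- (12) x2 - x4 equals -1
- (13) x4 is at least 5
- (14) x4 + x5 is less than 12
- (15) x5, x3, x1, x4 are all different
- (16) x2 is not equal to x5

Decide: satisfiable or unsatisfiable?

The assignment x1 = 2, x2 = 4, x3 = 4, x4 = 5, x5 = 6 works:
  constraint 6 holds since x3 - x1 = 2.
  constraint 7 holds since x5 + x2 = 10.
  constraint 9 holds since x2 - x5 = -2.
The rest check out directly.

Satisfiable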